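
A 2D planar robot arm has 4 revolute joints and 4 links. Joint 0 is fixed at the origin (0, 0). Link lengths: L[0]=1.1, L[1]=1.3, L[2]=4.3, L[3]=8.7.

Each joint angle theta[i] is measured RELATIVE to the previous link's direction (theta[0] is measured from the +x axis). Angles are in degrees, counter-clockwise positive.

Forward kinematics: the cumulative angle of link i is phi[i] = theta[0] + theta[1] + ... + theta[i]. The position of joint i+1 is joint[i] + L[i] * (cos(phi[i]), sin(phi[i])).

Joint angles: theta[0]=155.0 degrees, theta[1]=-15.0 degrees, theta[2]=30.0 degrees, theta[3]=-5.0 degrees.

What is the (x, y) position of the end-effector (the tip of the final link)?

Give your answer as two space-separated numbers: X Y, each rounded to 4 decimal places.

joint[0] = (0.0000, 0.0000)  (base)
link 0: phi[0] = 155 = 155 deg
  cos(155 deg) = -0.9063, sin(155 deg) = 0.4226
  joint[1] = (0.0000, 0.0000) + 1.1 * (-0.9063, 0.4226) = (0.0000 + -0.9969, 0.0000 + 0.4649) = (-0.9969, 0.4649)
link 1: phi[1] = 155 + -15 = 140 deg
  cos(140 deg) = -0.7660, sin(140 deg) = 0.6428
  joint[2] = (-0.9969, 0.4649) + 1.3 * (-0.7660, 0.6428) = (-0.9969 + -0.9959, 0.4649 + 0.8356) = (-1.9928, 1.3005)
link 2: phi[2] = 155 + -15 + 30 = 170 deg
  cos(170 deg) = -0.9848, sin(170 deg) = 0.1736
  joint[3] = (-1.9928, 1.3005) + 4.3 * (-0.9848, 0.1736) = (-1.9928 + -4.2347, 1.3005 + 0.7467) = (-6.2275, 2.0472)
link 3: phi[3] = 155 + -15 + 30 + -5 = 165 deg
  cos(165 deg) = -0.9659, sin(165 deg) = 0.2588
  joint[4] = (-6.2275, 2.0472) + 8.7 * (-0.9659, 0.2588) = (-6.2275 + -8.4036, 2.0472 + 2.2517) = (-14.6310, 4.2989)
End effector: (-14.6310, 4.2989)

Answer: -14.6310 4.2989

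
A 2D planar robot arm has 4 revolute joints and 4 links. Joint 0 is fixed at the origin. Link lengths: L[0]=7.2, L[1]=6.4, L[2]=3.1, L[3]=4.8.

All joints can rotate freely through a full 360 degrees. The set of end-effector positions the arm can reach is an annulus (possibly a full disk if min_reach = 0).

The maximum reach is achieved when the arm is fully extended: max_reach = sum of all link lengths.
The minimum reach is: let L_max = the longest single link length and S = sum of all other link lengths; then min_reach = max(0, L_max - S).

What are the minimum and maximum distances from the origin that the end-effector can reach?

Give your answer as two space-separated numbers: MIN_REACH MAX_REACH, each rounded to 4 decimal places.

Link lengths: [7.2, 6.4, 3.1, 4.8]
max_reach = 7.2 + 6.4 + 3.1 + 4.8 = 21.5
L_max = max([7.2, 6.4, 3.1, 4.8]) = 7.2
S (sum of others) = 21.5 - 7.2 = 14.3
min_reach = max(0, 7.2 - 14.3) = max(0, -7.1) = 0

Answer: 0.0000 21.5000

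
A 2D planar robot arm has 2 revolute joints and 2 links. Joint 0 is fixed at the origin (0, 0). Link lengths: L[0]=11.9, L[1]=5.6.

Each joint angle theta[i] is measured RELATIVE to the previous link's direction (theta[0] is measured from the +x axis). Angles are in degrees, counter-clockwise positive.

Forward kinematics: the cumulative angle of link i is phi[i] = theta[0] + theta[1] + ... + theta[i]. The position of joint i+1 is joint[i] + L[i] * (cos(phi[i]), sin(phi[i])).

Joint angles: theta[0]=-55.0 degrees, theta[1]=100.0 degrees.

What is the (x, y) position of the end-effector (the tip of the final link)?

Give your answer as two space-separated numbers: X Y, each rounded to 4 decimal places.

joint[0] = (0.0000, 0.0000)  (base)
link 0: phi[0] = -55 = -55 deg
  cos(-55 deg) = 0.5736, sin(-55 deg) = -0.8192
  joint[1] = (0.0000, 0.0000) + 11.9 * (0.5736, -0.8192) = (0.0000 + 6.8256, 0.0000 + -9.7479) = (6.8256, -9.7479)
link 1: phi[1] = -55 + 100 = 45 deg
  cos(45 deg) = 0.7071, sin(45 deg) = 0.7071
  joint[2] = (6.8256, -9.7479) + 5.6 * (0.7071, 0.7071) = (6.8256 + 3.9598, -9.7479 + 3.9598) = (10.7854, -5.7881)
End effector: (10.7854, -5.7881)

Answer: 10.7854 -5.7881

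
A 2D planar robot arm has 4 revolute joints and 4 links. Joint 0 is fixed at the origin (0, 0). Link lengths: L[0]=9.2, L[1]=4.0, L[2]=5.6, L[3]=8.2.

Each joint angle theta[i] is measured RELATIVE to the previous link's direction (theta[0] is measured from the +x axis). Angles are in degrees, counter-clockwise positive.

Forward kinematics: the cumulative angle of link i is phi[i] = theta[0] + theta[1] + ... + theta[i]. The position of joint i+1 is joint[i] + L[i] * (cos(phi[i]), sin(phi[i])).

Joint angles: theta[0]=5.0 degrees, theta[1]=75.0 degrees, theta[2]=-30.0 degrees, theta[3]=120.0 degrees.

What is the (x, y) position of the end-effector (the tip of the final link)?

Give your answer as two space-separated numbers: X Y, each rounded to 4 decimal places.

Answer: 5.3838 10.4548

Derivation:
joint[0] = (0.0000, 0.0000)  (base)
link 0: phi[0] = 5 = 5 deg
  cos(5 deg) = 0.9962, sin(5 deg) = 0.0872
  joint[1] = (0.0000, 0.0000) + 9.2 * (0.9962, 0.0872) = (0.0000 + 9.1650, 0.0000 + 0.8018) = (9.1650, 0.8018)
link 1: phi[1] = 5 + 75 = 80 deg
  cos(80 deg) = 0.1736, sin(80 deg) = 0.9848
  joint[2] = (9.1650, 0.8018) + 4 * (0.1736, 0.9848) = (9.1650 + 0.6946, 0.8018 + 3.9392) = (9.8596, 4.7411)
link 2: phi[2] = 5 + 75 + -30 = 50 deg
  cos(50 deg) = 0.6428, sin(50 deg) = 0.7660
  joint[3] = (9.8596, 4.7411) + 5.6 * (0.6428, 0.7660) = (9.8596 + 3.5996, 4.7411 + 4.2898) = (13.4592, 9.0309)
link 3: phi[3] = 5 + 75 + -30 + 120 = 170 deg
  cos(170 deg) = -0.9848, sin(170 deg) = 0.1736
  joint[4] = (13.4592, 9.0309) + 8.2 * (-0.9848, 0.1736) = (13.4592 + -8.0754, 9.0309 + 1.4239) = (5.3838, 10.4548)
End effector: (5.3838, 10.4548)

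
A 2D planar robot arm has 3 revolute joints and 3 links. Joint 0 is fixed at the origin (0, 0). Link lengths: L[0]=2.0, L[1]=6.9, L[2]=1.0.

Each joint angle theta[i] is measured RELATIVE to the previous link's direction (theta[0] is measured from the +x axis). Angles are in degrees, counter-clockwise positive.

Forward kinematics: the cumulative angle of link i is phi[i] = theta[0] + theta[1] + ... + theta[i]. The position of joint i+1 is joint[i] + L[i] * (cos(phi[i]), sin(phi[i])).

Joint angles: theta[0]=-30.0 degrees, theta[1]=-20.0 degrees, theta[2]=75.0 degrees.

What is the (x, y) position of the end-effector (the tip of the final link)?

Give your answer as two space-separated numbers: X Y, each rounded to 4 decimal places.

Answer: 7.0736 -5.8631

Derivation:
joint[0] = (0.0000, 0.0000)  (base)
link 0: phi[0] = -30 = -30 deg
  cos(-30 deg) = 0.8660, sin(-30 deg) = -0.5000
  joint[1] = (0.0000, 0.0000) + 2 * (0.8660, -0.5000) = (0.0000 + 1.7321, 0.0000 + -1.0000) = (1.7321, -1.0000)
link 1: phi[1] = -30 + -20 = -50 deg
  cos(-50 deg) = 0.6428, sin(-50 deg) = -0.7660
  joint[2] = (1.7321, -1.0000) + 6.9 * (0.6428, -0.7660) = (1.7321 + 4.4352, -1.0000 + -5.2857) = (6.1673, -6.2857)
link 2: phi[2] = -30 + -20 + 75 = 25 deg
  cos(25 deg) = 0.9063, sin(25 deg) = 0.4226
  joint[3] = (6.1673, -6.2857) + 1 * (0.9063, 0.4226) = (6.1673 + 0.9063, -6.2857 + 0.4226) = (7.0736, -5.8631)
End effector: (7.0736, -5.8631)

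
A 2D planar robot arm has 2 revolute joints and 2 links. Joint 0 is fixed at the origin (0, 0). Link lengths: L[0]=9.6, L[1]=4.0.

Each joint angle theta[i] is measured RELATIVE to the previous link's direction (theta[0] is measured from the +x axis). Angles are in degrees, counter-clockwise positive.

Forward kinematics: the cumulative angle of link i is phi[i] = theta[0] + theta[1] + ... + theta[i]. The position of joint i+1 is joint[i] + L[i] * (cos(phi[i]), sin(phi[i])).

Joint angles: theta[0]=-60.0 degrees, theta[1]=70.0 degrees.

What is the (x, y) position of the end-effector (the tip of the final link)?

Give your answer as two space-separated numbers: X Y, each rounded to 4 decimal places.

joint[0] = (0.0000, 0.0000)  (base)
link 0: phi[0] = -60 = -60 deg
  cos(-60 deg) = 0.5000, sin(-60 deg) = -0.8660
  joint[1] = (0.0000, 0.0000) + 9.6 * (0.5000, -0.8660) = (0.0000 + 4.8000, 0.0000 + -8.3138) = (4.8000, -8.3138)
link 1: phi[1] = -60 + 70 = 10 deg
  cos(10 deg) = 0.9848, sin(10 deg) = 0.1736
  joint[2] = (4.8000, -8.3138) + 4 * (0.9848, 0.1736) = (4.8000 + 3.9392, -8.3138 + 0.6946) = (8.7392, -7.6193)
End effector: (8.7392, -7.6193)

Answer: 8.7392 -7.6193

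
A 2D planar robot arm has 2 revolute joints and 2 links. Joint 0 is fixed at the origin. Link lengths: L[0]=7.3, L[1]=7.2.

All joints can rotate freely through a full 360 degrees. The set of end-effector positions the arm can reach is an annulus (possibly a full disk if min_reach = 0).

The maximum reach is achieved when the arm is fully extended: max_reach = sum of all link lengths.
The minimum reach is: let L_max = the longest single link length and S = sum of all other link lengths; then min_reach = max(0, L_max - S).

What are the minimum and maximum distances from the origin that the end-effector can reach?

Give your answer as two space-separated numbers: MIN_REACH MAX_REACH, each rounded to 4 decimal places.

Link lengths: [7.3, 7.2]
max_reach = 7.3 + 7.2 = 14.5
L_max = max([7.3, 7.2]) = 7.3
S (sum of others) = 14.5 - 7.3 = 7.2
min_reach = max(0, 7.3 - 7.2) = max(0, 0.1) = 0.1

Answer: 0.1000 14.5000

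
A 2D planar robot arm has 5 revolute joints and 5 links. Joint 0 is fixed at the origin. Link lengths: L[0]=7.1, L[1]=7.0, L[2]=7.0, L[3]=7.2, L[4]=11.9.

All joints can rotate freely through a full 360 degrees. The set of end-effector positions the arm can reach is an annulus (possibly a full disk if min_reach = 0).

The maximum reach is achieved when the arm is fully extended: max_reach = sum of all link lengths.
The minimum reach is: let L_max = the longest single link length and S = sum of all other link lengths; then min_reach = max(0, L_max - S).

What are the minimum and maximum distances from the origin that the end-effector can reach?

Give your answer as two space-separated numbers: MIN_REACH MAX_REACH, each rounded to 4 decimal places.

Answer: 0.0000 40.2000

Derivation:
Link lengths: [7.1, 7.0, 7.0, 7.2, 11.9]
max_reach = 7.1 + 7 + 7 + 7.2 + 11.9 = 40.2
L_max = max([7.1, 7.0, 7.0, 7.2, 11.9]) = 11.9
S (sum of others) = 40.2 - 11.9 = 28.3
min_reach = max(0, 11.9 - 28.3) = max(0, -16.4) = 0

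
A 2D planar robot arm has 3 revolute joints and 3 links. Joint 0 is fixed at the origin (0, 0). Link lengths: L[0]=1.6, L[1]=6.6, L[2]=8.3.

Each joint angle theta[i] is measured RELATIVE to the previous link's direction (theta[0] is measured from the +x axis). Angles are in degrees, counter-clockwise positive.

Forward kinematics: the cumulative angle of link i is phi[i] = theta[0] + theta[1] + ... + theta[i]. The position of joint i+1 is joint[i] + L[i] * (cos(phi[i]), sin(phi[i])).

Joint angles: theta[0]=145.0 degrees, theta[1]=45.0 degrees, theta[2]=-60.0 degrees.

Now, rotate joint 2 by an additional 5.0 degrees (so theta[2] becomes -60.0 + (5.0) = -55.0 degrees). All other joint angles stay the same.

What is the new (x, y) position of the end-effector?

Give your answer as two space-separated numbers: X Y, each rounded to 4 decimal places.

joint[0] = (0.0000, 0.0000)  (base)
link 0: phi[0] = 145 = 145 deg
  cos(145 deg) = -0.8192, sin(145 deg) = 0.5736
  joint[1] = (0.0000, 0.0000) + 1.6 * (-0.8192, 0.5736) = (0.0000 + -1.3106, 0.0000 + 0.9177) = (-1.3106, 0.9177)
link 1: phi[1] = 145 + 45 = 190 deg
  cos(190 deg) = -0.9848, sin(190 deg) = -0.1736
  joint[2] = (-1.3106, 0.9177) + 6.6 * (-0.9848, -0.1736) = (-1.3106 + -6.4997, 0.9177 + -1.1461) = (-7.8104, -0.2284)
link 2: phi[2] = 145 + 45 + -55 = 135 deg
  cos(135 deg) = -0.7071, sin(135 deg) = 0.7071
  joint[3] = (-7.8104, -0.2284) + 8.3 * (-0.7071, 0.7071) = (-7.8104 + -5.8690, -0.2284 + 5.8690) = (-13.6794, 5.6406)
End effector: (-13.6794, 5.6406)

Answer: -13.6794 5.6406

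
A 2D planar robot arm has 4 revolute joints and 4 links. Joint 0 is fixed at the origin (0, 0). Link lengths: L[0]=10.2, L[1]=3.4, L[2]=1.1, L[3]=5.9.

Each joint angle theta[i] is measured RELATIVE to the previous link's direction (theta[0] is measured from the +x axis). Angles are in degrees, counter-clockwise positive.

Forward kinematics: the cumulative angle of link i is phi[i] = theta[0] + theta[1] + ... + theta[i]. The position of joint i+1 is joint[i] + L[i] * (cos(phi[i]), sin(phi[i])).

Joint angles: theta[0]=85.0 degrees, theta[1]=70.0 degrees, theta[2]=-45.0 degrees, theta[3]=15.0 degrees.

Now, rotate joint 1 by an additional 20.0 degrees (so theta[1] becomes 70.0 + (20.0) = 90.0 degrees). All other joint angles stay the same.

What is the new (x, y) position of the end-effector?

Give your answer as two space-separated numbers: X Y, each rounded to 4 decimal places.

joint[0] = (0.0000, 0.0000)  (base)
link 0: phi[0] = 85 = 85 deg
  cos(85 deg) = 0.0872, sin(85 deg) = 0.9962
  joint[1] = (0.0000, 0.0000) + 10.2 * (0.0872, 0.9962) = (0.0000 + 0.8890, 0.0000 + 10.1612) = (0.8890, 10.1612)
link 1: phi[1] = 85 + 90 = 175 deg
  cos(175 deg) = -0.9962, sin(175 deg) = 0.0872
  joint[2] = (0.8890, 10.1612) + 3.4 * (-0.9962, 0.0872) = (0.8890 + -3.3871, 10.1612 + 0.2963) = (-2.4981, 10.4575)
link 2: phi[2] = 85 + 90 + -45 = 130 deg
  cos(130 deg) = -0.6428, sin(130 deg) = 0.7660
  joint[3] = (-2.4981, 10.4575) + 1.1 * (-0.6428, 0.7660) = (-2.4981 + -0.7071, 10.4575 + 0.8426) = (-3.2051, 11.3002)
link 3: phi[3] = 85 + 90 + -45 + 15 = 145 deg
  cos(145 deg) = -0.8192, sin(145 deg) = 0.5736
  joint[4] = (-3.2051, 11.3002) + 5.9 * (-0.8192, 0.5736) = (-3.2051 + -4.8330, 11.3002 + 3.3841) = (-8.0381, 14.6843)
End effector: (-8.0381, 14.6843)

Answer: -8.0381 14.6843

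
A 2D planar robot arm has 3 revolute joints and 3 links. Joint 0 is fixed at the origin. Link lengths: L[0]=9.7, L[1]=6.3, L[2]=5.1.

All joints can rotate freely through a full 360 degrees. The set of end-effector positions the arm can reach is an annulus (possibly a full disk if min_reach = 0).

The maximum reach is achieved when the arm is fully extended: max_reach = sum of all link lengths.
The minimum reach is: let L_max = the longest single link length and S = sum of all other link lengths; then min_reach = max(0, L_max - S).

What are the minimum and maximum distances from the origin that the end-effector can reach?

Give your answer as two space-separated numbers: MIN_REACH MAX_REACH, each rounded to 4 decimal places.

Link lengths: [9.7, 6.3, 5.1]
max_reach = 9.7 + 6.3 + 5.1 = 21.1
L_max = max([9.7, 6.3, 5.1]) = 9.7
S (sum of others) = 21.1 - 9.7 = 11.4
min_reach = max(0, 9.7 - 11.4) = max(0, -1.7) = 0

Answer: 0.0000 21.1000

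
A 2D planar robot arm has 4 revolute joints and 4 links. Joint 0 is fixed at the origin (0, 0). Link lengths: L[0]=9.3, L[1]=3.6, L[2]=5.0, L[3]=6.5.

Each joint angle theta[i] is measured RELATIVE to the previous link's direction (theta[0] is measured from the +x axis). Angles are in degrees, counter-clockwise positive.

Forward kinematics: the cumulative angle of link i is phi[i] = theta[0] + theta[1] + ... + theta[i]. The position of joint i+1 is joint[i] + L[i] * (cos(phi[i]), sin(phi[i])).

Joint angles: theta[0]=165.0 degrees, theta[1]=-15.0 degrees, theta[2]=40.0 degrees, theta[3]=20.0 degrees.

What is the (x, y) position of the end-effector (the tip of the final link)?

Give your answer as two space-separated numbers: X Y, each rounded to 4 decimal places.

Answer: -22.6540 0.0888

Derivation:
joint[0] = (0.0000, 0.0000)  (base)
link 0: phi[0] = 165 = 165 deg
  cos(165 deg) = -0.9659, sin(165 deg) = 0.2588
  joint[1] = (0.0000, 0.0000) + 9.3 * (-0.9659, 0.2588) = (0.0000 + -8.9831, 0.0000 + 2.4070) = (-8.9831, 2.4070)
link 1: phi[1] = 165 + -15 = 150 deg
  cos(150 deg) = -0.8660, sin(150 deg) = 0.5000
  joint[2] = (-8.9831, 2.4070) + 3.6 * (-0.8660, 0.5000) = (-8.9831 + -3.1177, 2.4070 + 1.8000) = (-12.1008, 4.2070)
link 2: phi[2] = 165 + -15 + 40 = 190 deg
  cos(190 deg) = -0.9848, sin(190 deg) = -0.1736
  joint[3] = (-12.1008, 4.2070) + 5 * (-0.9848, -0.1736) = (-12.1008 + -4.9240, 4.2070 + -0.8682) = (-17.0248, 3.3388)
link 3: phi[3] = 165 + -15 + 40 + 20 = 210 deg
  cos(210 deg) = -0.8660, sin(210 deg) = -0.5000
  joint[4] = (-17.0248, 3.3388) + 6.5 * (-0.8660, -0.5000) = (-17.0248 + -5.6292, 3.3388 + -3.2500) = (-22.6540, 0.0888)
End effector: (-22.6540, 0.0888)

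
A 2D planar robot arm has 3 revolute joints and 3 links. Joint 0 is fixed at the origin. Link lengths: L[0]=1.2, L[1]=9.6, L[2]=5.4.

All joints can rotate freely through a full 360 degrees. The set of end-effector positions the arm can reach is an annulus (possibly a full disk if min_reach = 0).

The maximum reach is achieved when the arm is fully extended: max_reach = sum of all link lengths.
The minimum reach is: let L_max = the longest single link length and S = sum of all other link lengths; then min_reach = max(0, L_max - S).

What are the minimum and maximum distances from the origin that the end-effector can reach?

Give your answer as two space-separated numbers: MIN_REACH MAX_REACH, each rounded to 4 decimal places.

Link lengths: [1.2, 9.6, 5.4]
max_reach = 1.2 + 9.6 + 5.4 = 16.2
L_max = max([1.2, 9.6, 5.4]) = 9.6
S (sum of others) = 16.2 - 9.6 = 6.6
min_reach = max(0, 9.6 - 6.6) = max(0, 3) = 3

Answer: 3.0000 16.2000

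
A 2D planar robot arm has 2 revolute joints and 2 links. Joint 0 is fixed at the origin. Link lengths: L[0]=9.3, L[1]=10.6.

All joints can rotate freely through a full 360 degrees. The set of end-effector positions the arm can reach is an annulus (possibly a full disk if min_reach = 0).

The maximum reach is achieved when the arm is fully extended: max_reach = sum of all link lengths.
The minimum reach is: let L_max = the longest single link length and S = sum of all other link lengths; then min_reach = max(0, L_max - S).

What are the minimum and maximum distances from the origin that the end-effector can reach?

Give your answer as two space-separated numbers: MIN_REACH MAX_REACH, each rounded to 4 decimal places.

Link lengths: [9.3, 10.6]
max_reach = 9.3 + 10.6 = 19.9
L_max = max([9.3, 10.6]) = 10.6
S (sum of others) = 19.9 - 10.6 = 9.3
min_reach = max(0, 10.6 - 9.3) = max(0, 1.3) = 1.3

Answer: 1.3000 19.9000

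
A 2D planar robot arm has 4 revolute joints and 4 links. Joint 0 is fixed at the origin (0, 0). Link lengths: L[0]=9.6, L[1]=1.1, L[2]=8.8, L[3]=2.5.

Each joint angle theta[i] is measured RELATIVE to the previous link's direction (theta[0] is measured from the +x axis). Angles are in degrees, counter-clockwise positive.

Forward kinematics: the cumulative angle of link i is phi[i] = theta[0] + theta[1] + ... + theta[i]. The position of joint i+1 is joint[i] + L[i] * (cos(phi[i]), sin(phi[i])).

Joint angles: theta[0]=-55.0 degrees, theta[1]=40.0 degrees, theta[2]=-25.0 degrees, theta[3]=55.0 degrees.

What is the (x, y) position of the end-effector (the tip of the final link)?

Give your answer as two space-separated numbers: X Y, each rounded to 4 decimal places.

Answer: 15.7249 -13.1580

Derivation:
joint[0] = (0.0000, 0.0000)  (base)
link 0: phi[0] = -55 = -55 deg
  cos(-55 deg) = 0.5736, sin(-55 deg) = -0.8192
  joint[1] = (0.0000, 0.0000) + 9.6 * (0.5736, -0.8192) = (0.0000 + 5.5063, 0.0000 + -7.8639) = (5.5063, -7.8639)
link 1: phi[1] = -55 + 40 = -15 deg
  cos(-15 deg) = 0.9659, sin(-15 deg) = -0.2588
  joint[2] = (5.5063, -7.8639) + 1.1 * (0.9659, -0.2588) = (5.5063 + 1.0625, -7.8639 + -0.2847) = (6.5689, -8.1486)
link 2: phi[2] = -55 + 40 + -25 = -40 deg
  cos(-40 deg) = 0.7660, sin(-40 deg) = -0.6428
  joint[3] = (6.5689, -8.1486) + 8.8 * (0.7660, -0.6428) = (6.5689 + 6.7412, -8.1486 + -5.6565) = (13.3100, -13.8051)
link 3: phi[3] = -55 + 40 + -25 + 55 = 15 deg
  cos(15 deg) = 0.9659, sin(15 deg) = 0.2588
  joint[4] = (13.3100, -13.8051) + 2.5 * (0.9659, 0.2588) = (13.3100 + 2.4148, -13.8051 + 0.6470) = (15.7249, -13.1580)
End effector: (15.7249, -13.1580)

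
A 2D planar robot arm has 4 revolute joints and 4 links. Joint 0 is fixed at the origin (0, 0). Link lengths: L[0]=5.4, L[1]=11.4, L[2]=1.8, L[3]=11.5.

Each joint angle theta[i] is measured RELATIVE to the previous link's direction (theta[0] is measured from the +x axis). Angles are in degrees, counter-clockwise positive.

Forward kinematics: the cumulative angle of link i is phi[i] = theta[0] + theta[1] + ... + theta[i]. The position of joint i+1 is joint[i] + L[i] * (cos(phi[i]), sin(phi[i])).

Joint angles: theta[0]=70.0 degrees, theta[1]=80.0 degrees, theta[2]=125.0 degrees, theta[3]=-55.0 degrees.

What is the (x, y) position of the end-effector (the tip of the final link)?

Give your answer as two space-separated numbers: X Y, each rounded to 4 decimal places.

joint[0] = (0.0000, 0.0000)  (base)
link 0: phi[0] = 70 = 70 deg
  cos(70 deg) = 0.3420, sin(70 deg) = 0.9397
  joint[1] = (0.0000, 0.0000) + 5.4 * (0.3420, 0.9397) = (0.0000 + 1.8469, 0.0000 + 5.0743) = (1.8469, 5.0743)
link 1: phi[1] = 70 + 80 = 150 deg
  cos(150 deg) = -0.8660, sin(150 deg) = 0.5000
  joint[2] = (1.8469, 5.0743) + 11.4 * (-0.8660, 0.5000) = (1.8469 + -9.8727, 5.0743 + 5.7000) = (-8.0258, 10.7743)
link 2: phi[2] = 70 + 80 + 125 = 275 deg
  cos(275 deg) = 0.0872, sin(275 deg) = -0.9962
  joint[3] = (-8.0258, 10.7743) + 1.8 * (0.0872, -0.9962) = (-8.0258 + 0.1569, 10.7743 + -1.7932) = (-7.8689, 8.9812)
link 3: phi[3] = 70 + 80 + 125 + -55 = 220 deg
  cos(220 deg) = -0.7660, sin(220 deg) = -0.6428
  joint[4] = (-7.8689, 8.9812) + 11.5 * (-0.7660, -0.6428) = (-7.8689 + -8.8095, 8.9812 + -7.3921) = (-16.6784, 1.5891)
End effector: (-16.6784, 1.5891)

Answer: -16.6784 1.5891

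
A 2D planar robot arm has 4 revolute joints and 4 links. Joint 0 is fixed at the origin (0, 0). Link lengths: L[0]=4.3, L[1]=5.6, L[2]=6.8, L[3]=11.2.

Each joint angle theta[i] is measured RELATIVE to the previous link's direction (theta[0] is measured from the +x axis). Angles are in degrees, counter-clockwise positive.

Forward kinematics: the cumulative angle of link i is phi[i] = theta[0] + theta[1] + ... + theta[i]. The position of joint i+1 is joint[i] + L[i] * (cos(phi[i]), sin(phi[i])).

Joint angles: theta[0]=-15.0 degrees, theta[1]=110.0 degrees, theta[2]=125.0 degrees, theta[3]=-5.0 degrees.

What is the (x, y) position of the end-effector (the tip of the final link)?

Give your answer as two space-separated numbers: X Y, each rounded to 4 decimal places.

joint[0] = (0.0000, 0.0000)  (base)
link 0: phi[0] = -15 = -15 deg
  cos(-15 deg) = 0.9659, sin(-15 deg) = -0.2588
  joint[1] = (0.0000, 0.0000) + 4.3 * (0.9659, -0.2588) = (0.0000 + 4.1535, 0.0000 + -1.1129) = (4.1535, -1.1129)
link 1: phi[1] = -15 + 110 = 95 deg
  cos(95 deg) = -0.0872, sin(95 deg) = 0.9962
  joint[2] = (4.1535, -1.1129) + 5.6 * (-0.0872, 0.9962) = (4.1535 + -0.4881, -1.1129 + 5.5787) = (3.6654, 4.4658)
link 2: phi[2] = -15 + 110 + 125 = 220 deg
  cos(220 deg) = -0.7660, sin(220 deg) = -0.6428
  joint[3] = (3.6654, 4.4658) + 6.8 * (-0.7660, -0.6428) = (3.6654 + -5.2091, 4.4658 + -4.3710) = (-1.5437, 0.0948)
link 3: phi[3] = -15 + 110 + 125 + -5 = 215 deg
  cos(215 deg) = -0.8192, sin(215 deg) = -0.5736
  joint[4] = (-1.5437, 0.0948) + 11.2 * (-0.8192, -0.5736) = (-1.5437 + -9.1745, 0.0948 + -6.4241) = (-10.7182, -6.3292)
End effector: (-10.7182, -6.3292)

Answer: -10.7182 -6.3292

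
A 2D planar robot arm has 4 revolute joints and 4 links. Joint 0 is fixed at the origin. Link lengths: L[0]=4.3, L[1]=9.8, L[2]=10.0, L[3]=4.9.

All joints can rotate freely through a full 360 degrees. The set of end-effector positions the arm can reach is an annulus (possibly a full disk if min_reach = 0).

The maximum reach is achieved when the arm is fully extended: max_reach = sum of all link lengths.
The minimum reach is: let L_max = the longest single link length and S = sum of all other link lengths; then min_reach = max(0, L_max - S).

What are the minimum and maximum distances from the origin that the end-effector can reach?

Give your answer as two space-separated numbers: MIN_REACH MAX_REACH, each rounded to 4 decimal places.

Answer: 0.0000 29.0000

Derivation:
Link lengths: [4.3, 9.8, 10.0, 4.9]
max_reach = 4.3 + 9.8 + 10 + 4.9 = 29
L_max = max([4.3, 9.8, 10.0, 4.9]) = 10
S (sum of others) = 29 - 10 = 19
min_reach = max(0, 10 - 19) = max(0, -9) = 0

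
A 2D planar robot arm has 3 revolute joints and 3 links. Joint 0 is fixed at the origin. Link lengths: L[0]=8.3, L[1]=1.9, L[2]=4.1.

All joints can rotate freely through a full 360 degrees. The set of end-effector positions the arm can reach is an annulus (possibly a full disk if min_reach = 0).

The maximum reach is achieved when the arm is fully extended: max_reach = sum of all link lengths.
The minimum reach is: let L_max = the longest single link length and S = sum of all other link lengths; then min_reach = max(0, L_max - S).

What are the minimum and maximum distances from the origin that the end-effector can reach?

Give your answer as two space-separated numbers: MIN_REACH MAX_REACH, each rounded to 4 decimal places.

Link lengths: [8.3, 1.9, 4.1]
max_reach = 8.3 + 1.9 + 4.1 = 14.3
L_max = max([8.3, 1.9, 4.1]) = 8.3
S (sum of others) = 14.3 - 8.3 = 6
min_reach = max(0, 8.3 - 6) = max(0, 2.3) = 2.3

Answer: 2.3000 14.3000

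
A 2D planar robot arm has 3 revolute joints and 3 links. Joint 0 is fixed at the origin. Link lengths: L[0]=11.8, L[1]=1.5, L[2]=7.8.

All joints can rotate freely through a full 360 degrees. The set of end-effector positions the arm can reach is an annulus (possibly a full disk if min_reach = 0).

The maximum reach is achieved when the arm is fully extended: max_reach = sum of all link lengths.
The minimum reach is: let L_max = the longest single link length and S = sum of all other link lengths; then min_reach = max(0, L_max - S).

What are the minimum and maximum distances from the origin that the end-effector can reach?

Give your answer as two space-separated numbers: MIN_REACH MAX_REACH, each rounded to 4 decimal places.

Answer: 2.5000 21.1000

Derivation:
Link lengths: [11.8, 1.5, 7.8]
max_reach = 11.8 + 1.5 + 7.8 = 21.1
L_max = max([11.8, 1.5, 7.8]) = 11.8
S (sum of others) = 21.1 - 11.8 = 9.3
min_reach = max(0, 11.8 - 9.3) = max(0, 2.5) = 2.5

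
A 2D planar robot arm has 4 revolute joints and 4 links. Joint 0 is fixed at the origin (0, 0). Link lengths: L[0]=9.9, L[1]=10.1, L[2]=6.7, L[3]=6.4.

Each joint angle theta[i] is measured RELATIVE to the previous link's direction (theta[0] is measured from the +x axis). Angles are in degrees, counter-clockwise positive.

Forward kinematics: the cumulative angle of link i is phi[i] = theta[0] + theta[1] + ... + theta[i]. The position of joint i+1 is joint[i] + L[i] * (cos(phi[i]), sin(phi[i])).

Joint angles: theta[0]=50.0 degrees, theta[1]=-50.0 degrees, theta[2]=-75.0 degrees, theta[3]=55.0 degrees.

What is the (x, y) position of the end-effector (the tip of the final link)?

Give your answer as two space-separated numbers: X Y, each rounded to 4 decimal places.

Answer: 24.2117 -1.0768

Derivation:
joint[0] = (0.0000, 0.0000)  (base)
link 0: phi[0] = 50 = 50 deg
  cos(50 deg) = 0.6428, sin(50 deg) = 0.7660
  joint[1] = (0.0000, 0.0000) + 9.9 * (0.6428, 0.7660) = (0.0000 + 6.3636, 0.0000 + 7.5838) = (6.3636, 7.5838)
link 1: phi[1] = 50 + -50 = 0 deg
  cos(0 deg) = 1.0000, sin(0 deg) = 0.0000
  joint[2] = (6.3636, 7.5838) + 10.1 * (1.0000, 0.0000) = (6.3636 + 10.1000, 7.5838 + 0.0000) = (16.4636, 7.5838)
link 2: phi[2] = 50 + -50 + -75 = -75 deg
  cos(-75 deg) = 0.2588, sin(-75 deg) = -0.9659
  joint[3] = (16.4636, 7.5838) + 6.7 * (0.2588, -0.9659) = (16.4636 + 1.7341, 7.5838 + -6.4717) = (18.1977, 1.1121)
link 3: phi[3] = 50 + -50 + -75 + 55 = -20 deg
  cos(-20 deg) = 0.9397, sin(-20 deg) = -0.3420
  joint[4] = (18.1977, 1.1121) + 6.4 * (0.9397, -0.3420) = (18.1977 + 6.0140, 1.1121 + -2.1889) = (24.2117, -1.0768)
End effector: (24.2117, -1.0768)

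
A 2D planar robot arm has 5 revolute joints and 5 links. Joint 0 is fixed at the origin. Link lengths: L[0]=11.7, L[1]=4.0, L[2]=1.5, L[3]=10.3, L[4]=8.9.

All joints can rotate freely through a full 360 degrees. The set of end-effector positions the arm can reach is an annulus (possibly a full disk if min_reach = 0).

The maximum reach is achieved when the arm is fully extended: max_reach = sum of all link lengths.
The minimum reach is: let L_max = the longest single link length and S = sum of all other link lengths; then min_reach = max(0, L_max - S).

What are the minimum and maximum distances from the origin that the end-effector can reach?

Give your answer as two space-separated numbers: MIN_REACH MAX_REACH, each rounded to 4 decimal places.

Answer: 0.0000 36.4000

Derivation:
Link lengths: [11.7, 4.0, 1.5, 10.3, 8.9]
max_reach = 11.7 + 4 + 1.5 + 10.3 + 8.9 = 36.4
L_max = max([11.7, 4.0, 1.5, 10.3, 8.9]) = 11.7
S (sum of others) = 36.4 - 11.7 = 24.7
min_reach = max(0, 11.7 - 24.7) = max(0, -13) = 0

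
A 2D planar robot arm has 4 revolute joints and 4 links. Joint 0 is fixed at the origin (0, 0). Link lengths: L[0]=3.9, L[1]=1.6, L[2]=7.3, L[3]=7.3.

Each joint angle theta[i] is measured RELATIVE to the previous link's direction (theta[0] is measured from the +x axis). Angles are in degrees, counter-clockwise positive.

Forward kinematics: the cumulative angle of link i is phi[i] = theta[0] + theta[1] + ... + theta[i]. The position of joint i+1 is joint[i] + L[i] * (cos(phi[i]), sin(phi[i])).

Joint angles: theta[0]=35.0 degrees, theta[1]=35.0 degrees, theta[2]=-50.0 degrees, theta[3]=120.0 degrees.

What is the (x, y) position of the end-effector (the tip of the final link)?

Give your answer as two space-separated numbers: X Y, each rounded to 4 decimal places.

joint[0] = (0.0000, 0.0000)  (base)
link 0: phi[0] = 35 = 35 deg
  cos(35 deg) = 0.8192, sin(35 deg) = 0.5736
  joint[1] = (0.0000, 0.0000) + 3.9 * (0.8192, 0.5736) = (0.0000 + 3.1947, 0.0000 + 2.2369) = (3.1947, 2.2369)
link 1: phi[1] = 35 + 35 = 70 deg
  cos(70 deg) = 0.3420, sin(70 deg) = 0.9397
  joint[2] = (3.1947, 2.2369) + 1.6 * (0.3420, 0.9397) = (3.1947 + 0.5472, 2.2369 + 1.5035) = (3.7419, 3.7405)
link 2: phi[2] = 35 + 35 + -50 = 20 deg
  cos(20 deg) = 0.9397, sin(20 deg) = 0.3420
  joint[3] = (3.7419, 3.7405) + 7.3 * (0.9397, 0.3420) = (3.7419 + 6.8598, 3.7405 + 2.4967) = (10.6017, 6.2372)
link 3: phi[3] = 35 + 35 + -50 + 120 = 140 deg
  cos(140 deg) = -0.7660, sin(140 deg) = 0.6428
  joint[4] = (10.6017, 6.2372) + 7.3 * (-0.7660, 0.6428) = (10.6017 + -5.5921, 6.2372 + 4.6923) = (5.0096, 10.9296)
End effector: (5.0096, 10.9296)

Answer: 5.0096 10.9296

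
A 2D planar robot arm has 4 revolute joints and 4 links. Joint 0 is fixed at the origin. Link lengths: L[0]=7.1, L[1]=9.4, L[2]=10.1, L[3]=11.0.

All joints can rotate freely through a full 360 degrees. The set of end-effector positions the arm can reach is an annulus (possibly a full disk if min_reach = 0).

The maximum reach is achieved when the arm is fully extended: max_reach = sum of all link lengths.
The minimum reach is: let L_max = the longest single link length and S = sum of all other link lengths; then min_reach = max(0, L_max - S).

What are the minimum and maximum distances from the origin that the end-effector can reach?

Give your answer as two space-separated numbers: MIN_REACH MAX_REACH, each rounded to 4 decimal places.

Answer: 0.0000 37.6000

Derivation:
Link lengths: [7.1, 9.4, 10.1, 11.0]
max_reach = 7.1 + 9.4 + 10.1 + 11 = 37.6
L_max = max([7.1, 9.4, 10.1, 11.0]) = 11
S (sum of others) = 37.6 - 11 = 26.6
min_reach = max(0, 11 - 26.6) = max(0, -15.6) = 0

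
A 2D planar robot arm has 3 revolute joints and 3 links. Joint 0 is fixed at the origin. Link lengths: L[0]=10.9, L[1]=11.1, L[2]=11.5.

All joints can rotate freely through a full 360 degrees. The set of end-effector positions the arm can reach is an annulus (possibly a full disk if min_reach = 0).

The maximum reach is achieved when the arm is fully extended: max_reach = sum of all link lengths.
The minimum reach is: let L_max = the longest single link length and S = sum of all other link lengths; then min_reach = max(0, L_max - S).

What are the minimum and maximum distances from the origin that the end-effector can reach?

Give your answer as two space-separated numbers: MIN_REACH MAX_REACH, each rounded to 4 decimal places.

Link lengths: [10.9, 11.1, 11.5]
max_reach = 10.9 + 11.1 + 11.5 = 33.5
L_max = max([10.9, 11.1, 11.5]) = 11.5
S (sum of others) = 33.5 - 11.5 = 22
min_reach = max(0, 11.5 - 22) = max(0, -10.5) = 0

Answer: 0.0000 33.5000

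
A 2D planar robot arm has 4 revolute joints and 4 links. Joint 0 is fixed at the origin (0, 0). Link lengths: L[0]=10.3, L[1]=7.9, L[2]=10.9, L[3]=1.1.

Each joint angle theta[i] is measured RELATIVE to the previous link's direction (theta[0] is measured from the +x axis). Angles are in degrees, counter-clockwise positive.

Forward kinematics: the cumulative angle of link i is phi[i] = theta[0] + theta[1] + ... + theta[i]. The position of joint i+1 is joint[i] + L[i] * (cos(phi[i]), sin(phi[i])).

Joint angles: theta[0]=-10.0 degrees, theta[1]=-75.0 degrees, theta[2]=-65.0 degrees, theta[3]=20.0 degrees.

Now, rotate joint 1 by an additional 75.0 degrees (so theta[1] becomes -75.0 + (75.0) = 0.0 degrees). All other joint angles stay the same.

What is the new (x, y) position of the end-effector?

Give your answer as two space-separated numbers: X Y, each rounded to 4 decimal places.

Answer: 21.3756 -14.5901

Derivation:
joint[0] = (0.0000, 0.0000)  (base)
link 0: phi[0] = -10 = -10 deg
  cos(-10 deg) = 0.9848, sin(-10 deg) = -0.1736
  joint[1] = (0.0000, 0.0000) + 10.3 * (0.9848, -0.1736) = (0.0000 + 10.1435, 0.0000 + -1.7886) = (10.1435, -1.7886)
link 1: phi[1] = -10 + 0 = -10 deg
  cos(-10 deg) = 0.9848, sin(-10 deg) = -0.1736
  joint[2] = (10.1435, -1.7886) + 7.9 * (0.9848, -0.1736) = (10.1435 + 7.7800, -1.7886 + -1.3718) = (17.9235, -3.1604)
link 2: phi[2] = -10 + 0 + -65 = -75 deg
  cos(-75 deg) = 0.2588, sin(-75 deg) = -0.9659
  joint[3] = (17.9235, -3.1604) + 10.9 * (0.2588, -0.9659) = (17.9235 + 2.8211, -3.1604 + -10.5286) = (20.7446, -13.6890)
link 3: phi[3] = -10 + 0 + -65 + 20 = -55 deg
  cos(-55 deg) = 0.5736, sin(-55 deg) = -0.8192
  joint[4] = (20.7446, -13.6890) + 1.1 * (0.5736, -0.8192) = (20.7446 + 0.6309, -13.6890 + -0.9011) = (21.3756, -14.5901)
End effector: (21.3756, -14.5901)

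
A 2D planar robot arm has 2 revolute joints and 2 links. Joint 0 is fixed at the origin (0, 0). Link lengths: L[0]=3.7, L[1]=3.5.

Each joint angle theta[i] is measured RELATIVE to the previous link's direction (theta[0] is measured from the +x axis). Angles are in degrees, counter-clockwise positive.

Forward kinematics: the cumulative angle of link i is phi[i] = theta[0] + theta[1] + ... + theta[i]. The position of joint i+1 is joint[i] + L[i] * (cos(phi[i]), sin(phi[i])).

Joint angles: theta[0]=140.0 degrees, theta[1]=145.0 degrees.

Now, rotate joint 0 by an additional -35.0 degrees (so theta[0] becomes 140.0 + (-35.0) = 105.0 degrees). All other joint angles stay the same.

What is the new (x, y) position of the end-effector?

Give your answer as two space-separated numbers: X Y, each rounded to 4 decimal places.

joint[0] = (0.0000, 0.0000)  (base)
link 0: phi[0] = 105 = 105 deg
  cos(105 deg) = -0.2588, sin(105 deg) = 0.9659
  joint[1] = (0.0000, 0.0000) + 3.7 * (-0.2588, 0.9659) = (0.0000 + -0.9576, 0.0000 + 3.5739) = (-0.9576, 3.5739)
link 1: phi[1] = 105 + 145 = 250 deg
  cos(250 deg) = -0.3420, sin(250 deg) = -0.9397
  joint[2] = (-0.9576, 3.5739) + 3.5 * (-0.3420, -0.9397) = (-0.9576 + -1.1971, 3.5739 + -3.2889) = (-2.1547, 0.2850)
End effector: (-2.1547, 0.2850)

Answer: -2.1547 0.2850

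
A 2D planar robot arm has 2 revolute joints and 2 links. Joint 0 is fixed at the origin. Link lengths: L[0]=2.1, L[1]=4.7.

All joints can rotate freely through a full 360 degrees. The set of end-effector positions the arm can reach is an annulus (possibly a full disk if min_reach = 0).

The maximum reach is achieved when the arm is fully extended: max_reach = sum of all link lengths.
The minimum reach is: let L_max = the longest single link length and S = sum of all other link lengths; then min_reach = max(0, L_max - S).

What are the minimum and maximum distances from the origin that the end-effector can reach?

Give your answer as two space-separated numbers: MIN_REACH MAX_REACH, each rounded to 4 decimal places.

Link lengths: [2.1, 4.7]
max_reach = 2.1 + 4.7 = 6.8
L_max = max([2.1, 4.7]) = 4.7
S (sum of others) = 6.8 - 4.7 = 2.1
min_reach = max(0, 4.7 - 2.1) = max(0, 2.6) = 2.6

Answer: 2.6000 6.8000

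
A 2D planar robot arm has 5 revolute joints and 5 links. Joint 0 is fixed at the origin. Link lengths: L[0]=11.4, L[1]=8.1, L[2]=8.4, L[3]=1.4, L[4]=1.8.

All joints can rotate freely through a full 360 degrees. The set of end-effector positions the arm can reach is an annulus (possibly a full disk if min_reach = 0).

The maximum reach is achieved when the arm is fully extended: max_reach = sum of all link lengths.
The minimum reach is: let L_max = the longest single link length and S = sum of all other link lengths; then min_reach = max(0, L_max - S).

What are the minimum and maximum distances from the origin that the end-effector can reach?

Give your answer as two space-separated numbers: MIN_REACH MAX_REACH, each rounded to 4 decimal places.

Answer: 0.0000 31.1000

Derivation:
Link lengths: [11.4, 8.1, 8.4, 1.4, 1.8]
max_reach = 11.4 + 8.1 + 8.4 + 1.4 + 1.8 = 31.1
L_max = max([11.4, 8.1, 8.4, 1.4, 1.8]) = 11.4
S (sum of others) = 31.1 - 11.4 = 19.7
min_reach = max(0, 11.4 - 19.7) = max(0, -8.3) = 0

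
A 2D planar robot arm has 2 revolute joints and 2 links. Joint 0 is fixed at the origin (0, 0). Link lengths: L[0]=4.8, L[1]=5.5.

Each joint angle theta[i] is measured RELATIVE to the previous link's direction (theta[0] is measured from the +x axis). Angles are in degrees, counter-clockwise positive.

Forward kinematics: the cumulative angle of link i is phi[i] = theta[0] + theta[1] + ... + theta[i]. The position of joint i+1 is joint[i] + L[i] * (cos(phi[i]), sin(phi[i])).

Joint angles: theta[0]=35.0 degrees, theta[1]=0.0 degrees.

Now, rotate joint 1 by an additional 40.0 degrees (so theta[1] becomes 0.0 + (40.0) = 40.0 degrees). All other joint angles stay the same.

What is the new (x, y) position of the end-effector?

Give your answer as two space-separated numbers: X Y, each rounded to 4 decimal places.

joint[0] = (0.0000, 0.0000)  (base)
link 0: phi[0] = 35 = 35 deg
  cos(35 deg) = 0.8192, sin(35 deg) = 0.5736
  joint[1] = (0.0000, 0.0000) + 4.8 * (0.8192, 0.5736) = (0.0000 + 3.9319, 0.0000 + 2.7532) = (3.9319, 2.7532)
link 1: phi[1] = 35 + 40 = 75 deg
  cos(75 deg) = 0.2588, sin(75 deg) = 0.9659
  joint[2] = (3.9319, 2.7532) + 5.5 * (0.2588, 0.9659) = (3.9319 + 1.4235, 2.7532 + 5.3126) = (5.3554, 8.0658)
End effector: (5.3554, 8.0658)

Answer: 5.3554 8.0658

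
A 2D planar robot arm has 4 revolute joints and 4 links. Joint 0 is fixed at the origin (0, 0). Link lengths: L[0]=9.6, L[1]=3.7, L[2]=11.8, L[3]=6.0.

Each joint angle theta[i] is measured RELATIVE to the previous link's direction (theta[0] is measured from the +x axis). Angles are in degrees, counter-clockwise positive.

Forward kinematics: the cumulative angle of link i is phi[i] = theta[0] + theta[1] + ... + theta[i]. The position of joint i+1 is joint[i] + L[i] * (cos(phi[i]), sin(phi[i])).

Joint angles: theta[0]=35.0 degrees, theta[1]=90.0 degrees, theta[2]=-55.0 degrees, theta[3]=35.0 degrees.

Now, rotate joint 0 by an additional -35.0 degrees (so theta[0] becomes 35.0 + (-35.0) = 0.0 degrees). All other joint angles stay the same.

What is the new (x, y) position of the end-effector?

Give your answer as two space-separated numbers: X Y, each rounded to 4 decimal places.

joint[0] = (0.0000, 0.0000)  (base)
link 0: phi[0] = 0 = 0 deg
  cos(0 deg) = 1.0000, sin(0 deg) = 0.0000
  joint[1] = (0.0000, 0.0000) + 9.6 * (1.0000, 0.0000) = (0.0000 + 9.6000, 0.0000 + 0.0000) = (9.6000, 0.0000)
link 1: phi[1] = 0 + 90 = 90 deg
  cos(90 deg) = 0.0000, sin(90 deg) = 1.0000
  joint[2] = (9.6000, 0.0000) + 3.7 * (0.0000, 1.0000) = (9.6000 + 0.0000, 0.0000 + 3.7000) = (9.6000, 3.7000)
link 2: phi[2] = 0 + 90 + -55 = 35 deg
  cos(35 deg) = 0.8192, sin(35 deg) = 0.5736
  joint[3] = (9.6000, 3.7000) + 11.8 * (0.8192, 0.5736) = (9.6000 + 9.6660, 3.7000 + 6.7682) = (19.2660, 10.4682)
link 3: phi[3] = 0 + 90 + -55 + 35 = 70 deg
  cos(70 deg) = 0.3420, sin(70 deg) = 0.9397
  joint[4] = (19.2660, 10.4682) + 6 * (0.3420, 0.9397) = (19.2660 + 2.0521, 10.4682 + 5.6382) = (21.3181, 16.1064)
End effector: (21.3181, 16.1064)

Answer: 21.3181 16.1064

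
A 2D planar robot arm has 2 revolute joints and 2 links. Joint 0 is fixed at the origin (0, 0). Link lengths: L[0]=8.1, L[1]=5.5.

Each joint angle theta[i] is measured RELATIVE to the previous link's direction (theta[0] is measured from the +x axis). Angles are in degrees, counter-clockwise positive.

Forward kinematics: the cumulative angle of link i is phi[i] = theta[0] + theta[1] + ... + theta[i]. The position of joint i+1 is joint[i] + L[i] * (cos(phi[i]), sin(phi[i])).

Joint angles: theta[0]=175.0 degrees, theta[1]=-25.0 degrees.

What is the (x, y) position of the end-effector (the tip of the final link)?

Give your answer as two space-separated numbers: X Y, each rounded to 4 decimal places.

Answer: -12.8323 3.4560

Derivation:
joint[0] = (0.0000, 0.0000)  (base)
link 0: phi[0] = 175 = 175 deg
  cos(175 deg) = -0.9962, sin(175 deg) = 0.0872
  joint[1] = (0.0000, 0.0000) + 8.1 * (-0.9962, 0.0872) = (0.0000 + -8.0692, 0.0000 + 0.7060) = (-8.0692, 0.7060)
link 1: phi[1] = 175 + -25 = 150 deg
  cos(150 deg) = -0.8660, sin(150 deg) = 0.5000
  joint[2] = (-8.0692, 0.7060) + 5.5 * (-0.8660, 0.5000) = (-8.0692 + -4.7631, 0.7060 + 2.7500) = (-12.8323, 3.4560)
End effector: (-12.8323, 3.4560)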